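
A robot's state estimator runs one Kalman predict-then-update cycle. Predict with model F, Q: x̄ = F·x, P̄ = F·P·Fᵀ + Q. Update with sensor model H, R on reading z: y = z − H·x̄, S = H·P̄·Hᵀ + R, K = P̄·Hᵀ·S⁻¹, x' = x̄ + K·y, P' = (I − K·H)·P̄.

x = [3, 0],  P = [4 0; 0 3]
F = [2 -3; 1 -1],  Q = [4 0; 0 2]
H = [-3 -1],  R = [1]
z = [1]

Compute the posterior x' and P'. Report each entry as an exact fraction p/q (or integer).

x' = [-266/535, 57/107]
P' = [181/535 -77/107; -77/107 243/107]

x̄ = F·x = [6, 3]
P̄ = F·P·Fᵀ + Q = [47 17; 17 9]
y = z − H·x̄ = [22]
S = H·P̄·Hᵀ + R = [535]
K = P̄·Hᵀ·S⁻¹ = [-158/535; -12/107]
x' = x̄ + K·y = [-266/535, 57/107]
P' = (I − K·H)·P̄ = [181/535 -77/107; -77/107 243/107]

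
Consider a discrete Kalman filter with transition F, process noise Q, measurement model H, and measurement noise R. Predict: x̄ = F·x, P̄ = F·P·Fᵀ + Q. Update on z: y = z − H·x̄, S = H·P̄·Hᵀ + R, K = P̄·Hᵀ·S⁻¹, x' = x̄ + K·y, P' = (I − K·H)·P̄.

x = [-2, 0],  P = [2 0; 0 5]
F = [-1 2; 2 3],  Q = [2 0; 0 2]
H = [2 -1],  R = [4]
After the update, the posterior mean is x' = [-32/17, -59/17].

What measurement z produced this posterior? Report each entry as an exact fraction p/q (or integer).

z = [-1]

x̄ = F·x = [2, -4]
P̄ = F·P·Fᵀ + Q = [24 26; 26 55]
S = H·P̄·Hᵀ + R = [51]
K = P̄·Hᵀ·S⁻¹ = [22/51; -1/17]
x' − x̄ = [-66/17, 9/17] = K·y
y = (KᵀK)⁻¹·Kᵀ·(x' − x̄) = [-9]
z = y + H·x̄ = [-9] + [8] = [-1]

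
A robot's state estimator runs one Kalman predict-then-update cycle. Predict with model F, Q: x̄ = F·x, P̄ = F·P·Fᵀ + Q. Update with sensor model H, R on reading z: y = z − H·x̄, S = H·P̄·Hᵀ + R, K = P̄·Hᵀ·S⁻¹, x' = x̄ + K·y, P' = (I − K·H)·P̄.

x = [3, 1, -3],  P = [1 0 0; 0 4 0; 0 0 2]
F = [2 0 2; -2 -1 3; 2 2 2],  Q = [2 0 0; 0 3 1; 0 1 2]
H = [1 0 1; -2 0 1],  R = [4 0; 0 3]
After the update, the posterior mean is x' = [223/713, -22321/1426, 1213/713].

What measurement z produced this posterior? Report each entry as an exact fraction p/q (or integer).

x̄ = F·x = [0, -16, 2]
P̄ = F·P·Fᵀ + Q = [14 8 12; 8 29 1; 12 1 30]
S = H·P̄·Hᵀ + R = [72 -10; -10 41]
K = P̄·Hᵀ·S⁻¹ = [453/1426 -223/713; 219/2852 -495/1426; 891/1426 213/713]
x' − x̄ = [223/713, 495/1426, -213/713] = K·y
y = (KᵀK)⁻¹·Kᵀ·(x' − x̄) = [0, -1]
z = y + H·x̄ = [0, -1] + [2, 2] = [2, 1]

z = [2, 1]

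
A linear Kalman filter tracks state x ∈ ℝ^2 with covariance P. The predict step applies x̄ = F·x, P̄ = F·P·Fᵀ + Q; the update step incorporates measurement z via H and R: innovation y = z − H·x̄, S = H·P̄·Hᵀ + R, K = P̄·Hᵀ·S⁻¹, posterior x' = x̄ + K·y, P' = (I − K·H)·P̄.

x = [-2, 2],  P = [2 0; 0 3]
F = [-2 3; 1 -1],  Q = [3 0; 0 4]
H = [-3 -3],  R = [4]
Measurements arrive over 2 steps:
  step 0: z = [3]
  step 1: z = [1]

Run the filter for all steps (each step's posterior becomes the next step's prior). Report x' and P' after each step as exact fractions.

step 0: x' = [355/193, -520/193], P' = [1709/193 -1609/193; -1609/193 1593/193]
step 1: x' = [-9299/8974, 5975/8974], P' = [456167/35896 -431349/35896; -431349/35896 422399/35896]

step 0: x̄ = F·x = [10, -4]
step 0: P̄ = F·P·Fᵀ + Q = [38 -13; -13 9]
step 0: y = z − H·x̄ = [21]
step 0: S = H·P̄·Hᵀ + R = [193]
step 0: K = P̄·Hᵀ·S⁻¹ = [-75/193; 12/193]
step 0: x' = x̄ + K·y = [355/193, -520/193]
step 0: P' = (I − K·H)·P̄ = [1709/193 -1609/193; -1609/193 1593/193]
step 1: x̄ = F·x = [-2270/193, 875/193]
step 1: P̄ = F·P·Fᵀ + Q = [41060/193 -16242/193; -16242/193 7292/193]
step 1: y = z − H·x̄ = [-3992/193]
step 1: S = H·P̄·Hᵀ + R = [143584/193]
step 1: K = P̄·Hᵀ·S⁻¹ = [-37227/71792; 13425/71792]
step 1: x' = x̄ + K·y = [-9299/8974, 5975/8974]
step 1: P' = (I − K·H)·P̄ = [456167/35896 -431349/35896; -431349/35896 422399/35896]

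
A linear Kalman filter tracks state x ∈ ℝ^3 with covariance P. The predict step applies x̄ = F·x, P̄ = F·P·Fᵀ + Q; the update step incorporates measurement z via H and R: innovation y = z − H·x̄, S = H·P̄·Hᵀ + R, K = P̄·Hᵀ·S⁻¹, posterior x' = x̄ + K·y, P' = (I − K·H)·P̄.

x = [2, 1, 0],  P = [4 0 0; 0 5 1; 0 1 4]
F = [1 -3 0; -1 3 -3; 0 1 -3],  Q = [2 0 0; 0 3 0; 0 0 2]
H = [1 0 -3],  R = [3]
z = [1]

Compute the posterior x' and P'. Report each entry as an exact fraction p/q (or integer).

x̄ = F·x = [-1, 1, 1]
P̄ = F·P·Fᵀ + Q = [51 -40 -6; -40 70 39; -6 39 37]
y = z − H·x̄ = [5]
S = H·P̄·Hᵀ + R = [423]
K = P̄·Hᵀ·S⁻¹ = [23/141; -157/423; -13/47]
x' = x̄ + K·y = [-26/141, -362/423, -18/47]
P' = (I − K·H)·P̄ = [1868/47 -2029/141 615/47; -2029/141 4961/423 -208/47; 615/47 -208/47 218/47]

x' = [-26/141, -362/423, -18/47]
P' = [1868/47 -2029/141 615/47; -2029/141 4961/423 -208/47; 615/47 -208/47 218/47]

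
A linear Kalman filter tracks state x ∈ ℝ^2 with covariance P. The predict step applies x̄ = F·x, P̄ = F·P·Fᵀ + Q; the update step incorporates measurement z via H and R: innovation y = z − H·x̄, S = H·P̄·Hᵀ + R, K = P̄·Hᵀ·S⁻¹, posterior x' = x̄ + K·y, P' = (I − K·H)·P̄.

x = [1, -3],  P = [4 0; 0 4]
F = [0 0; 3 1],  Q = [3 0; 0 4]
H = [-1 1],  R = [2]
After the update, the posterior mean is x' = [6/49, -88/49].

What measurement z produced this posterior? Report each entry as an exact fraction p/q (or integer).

z = [-2]

x̄ = F·x = [0, 0]
P̄ = F·P·Fᵀ + Q = [3 0; 0 44]
S = H·P̄·Hᵀ + R = [49]
K = P̄·Hᵀ·S⁻¹ = [-3/49; 44/49]
x' − x̄ = [6/49, -88/49] = K·y
y = (KᵀK)⁻¹·Kᵀ·(x' − x̄) = [-2]
z = y + H·x̄ = [-2] + [0] = [-2]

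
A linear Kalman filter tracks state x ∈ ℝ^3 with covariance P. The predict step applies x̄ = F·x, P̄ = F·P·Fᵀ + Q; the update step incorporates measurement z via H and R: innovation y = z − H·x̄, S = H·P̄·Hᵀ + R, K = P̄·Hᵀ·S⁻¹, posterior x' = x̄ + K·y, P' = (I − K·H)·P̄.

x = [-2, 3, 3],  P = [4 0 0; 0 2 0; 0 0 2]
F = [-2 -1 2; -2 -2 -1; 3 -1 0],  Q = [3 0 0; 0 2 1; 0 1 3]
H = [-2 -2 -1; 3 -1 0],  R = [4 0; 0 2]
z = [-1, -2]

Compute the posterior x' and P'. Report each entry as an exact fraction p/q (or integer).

x' = [644/4665, 1756/933, -17483/4665]
P' = [2097/3110 2755/1866 -5872/1555; 2755/1866 8875/1866 -10196/933; -5872/1555 -10196/933 45364/1555]

x̄ = F·x = [7, -5, -9]
P̄ = F·P·Fᵀ + Q = [29 16 -22; 16 28 -19; -22 -19 41]
y = z − H·x̄ = [-6, -28]
S = H·P̄·Hᵀ + R = [237 -135; -135 195]
K = P̄·Hᵀ·S⁻¹ = [-245/1866 2549/9330; -239/622 -305/1866; 55/933 -934/4665]
x' = x̄ + K·y = [644/4665, 1756/933, -17483/4665]
P' = (I − K·H)·P̄ = [2097/3110 2755/1866 -5872/1555; 2755/1866 8875/1866 -10196/933; -5872/1555 -10196/933 45364/1555]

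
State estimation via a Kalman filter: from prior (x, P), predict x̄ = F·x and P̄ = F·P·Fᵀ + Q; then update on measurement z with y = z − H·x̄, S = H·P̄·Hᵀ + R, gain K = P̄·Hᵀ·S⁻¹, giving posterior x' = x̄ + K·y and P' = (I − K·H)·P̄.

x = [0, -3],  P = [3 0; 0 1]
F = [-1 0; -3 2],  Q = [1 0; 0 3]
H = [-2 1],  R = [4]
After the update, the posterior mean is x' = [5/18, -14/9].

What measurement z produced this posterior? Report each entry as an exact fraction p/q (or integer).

x̄ = F·x = [0, -6]
P̄ = F·P·Fᵀ + Q = [4 9; 9 34]
S = H·P̄·Hᵀ + R = [18]
K = P̄·Hᵀ·S⁻¹ = [1/18; 8/9]
x' − x̄ = [5/18, 40/9] = K·y
y = (KᵀK)⁻¹·Kᵀ·(x' − x̄) = [5]
z = y + H·x̄ = [5] + [-6] = [-1]

z = [-1]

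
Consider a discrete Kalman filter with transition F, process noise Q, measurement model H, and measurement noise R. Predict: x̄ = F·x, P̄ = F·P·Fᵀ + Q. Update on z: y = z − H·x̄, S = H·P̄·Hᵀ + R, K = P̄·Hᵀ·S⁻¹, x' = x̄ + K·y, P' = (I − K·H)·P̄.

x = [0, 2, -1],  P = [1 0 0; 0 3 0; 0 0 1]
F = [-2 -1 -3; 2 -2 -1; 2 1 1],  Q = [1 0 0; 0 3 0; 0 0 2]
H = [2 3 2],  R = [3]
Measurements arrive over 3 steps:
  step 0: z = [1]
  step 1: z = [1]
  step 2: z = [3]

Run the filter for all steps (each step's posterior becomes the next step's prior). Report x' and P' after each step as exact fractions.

step 0: x' = [409/235, -321/235, 181/235], P' = [3154/235 -681/235 -2089/235; -681/235 604/235 -129/235; -2089/235 -129/235 2269/235]
step 1: x' = [-2263016/470011, 1105123/470011, 844654/470011], P' = [9670446/470011 -4562278/470011 -2804619/470011; -4562278/470011 2695954/470011 696304/470011; -2804619/470011 696304/470011 1822797/470011]
step 2: x' = [-139844916/130756607, 1221826994/1176809463, 127753420/130756607], P' = [2094315443/130756607 -958373779/130756607 -666654518/130756607; -958373779/130756607 5300732918/1176809463 132401561/130756607; -666654518/130756607 132401561/130756607 489676970/130756607]

step 0: x̄ = F·x = [1, -3, 1]
step 0: P̄ = F·P·Fᵀ + Q = [17 5 -10; 5 20 -3; -10 -3 10]
step 0: y = z − H·x̄ = [6]
step 0: S = H·P̄·Hᵀ + R = [235]
step 0: K = P̄·Hᵀ·S⁻¹ = [29/235; 64/235; -9/235]
step 0: x' = x̄ + K·y = [409/235, -321/235, 181/235]
step 0: P' = (I − K·H)·P̄ = [3154/235 -681/235 -2089/235; -681/235 604/235 -129/235; -2089/235 -129/235 2269/235]
step 1: x̄ = F·x = [-208/47, 1279/235, 678/235]
step 1: P̄ = F·P·Fᵀ + Q = [1062/47 298/47 -15/47; 298/47 31294/235 10888/235; -15/47 10888/235 4621/235]
step 1: y = z − H·x̄ = [-2878/235]
step 1: S = H·P̄·Hᵀ + R = [470011/235]
step 1: K = P̄·Hᵀ·S⁻¹ = [14940/470011; 118638/470011; 41756/470011]
step 1: x' = x̄ + K·y = [-2263016/470011, 1105123/470011, 844654/470011]
step 1: P' = (I − K·H)·P̄ = [9670446/470011 -4562278/470011 -2804619/470011; -4562278/470011 2695954/470011 696304/470011; -2804619/470011 696304/470011 1822797/470011]
step 2: x̄ = F·x = [886947/470011, -7580932/470011, -2576255/470011]
step 2: P̄ = F·P·Fᵀ + Q = [10526206/470011 -20853437/470011 -8945281/470011; -20853437/470011 103200346/470011 38502723/470011; -8945281/470011 38502723/470011 16065577/470011]
step 2: y = z − H·x̄ = [27531445/470011]
step 2: S = H·P̄·Hᵀ + R = [1176809463/470011]
step 2: K = P̄·Hᵀ·S⁻¹ = [-6599829/130756607; 344899610/1176809463; 14416529/130756607]
step 2: x' = x̄ + K·y = [-139844916/130756607, 1221826994/1176809463, 127753420/130756607]
step 2: P' = (I − K·H)·P̄ = [2094315443/130756607 -958373779/130756607 -666654518/130756607; -958373779/130756607 5300732918/1176809463 132401561/130756607; -666654518/130756607 132401561/130756607 489676970/130756607]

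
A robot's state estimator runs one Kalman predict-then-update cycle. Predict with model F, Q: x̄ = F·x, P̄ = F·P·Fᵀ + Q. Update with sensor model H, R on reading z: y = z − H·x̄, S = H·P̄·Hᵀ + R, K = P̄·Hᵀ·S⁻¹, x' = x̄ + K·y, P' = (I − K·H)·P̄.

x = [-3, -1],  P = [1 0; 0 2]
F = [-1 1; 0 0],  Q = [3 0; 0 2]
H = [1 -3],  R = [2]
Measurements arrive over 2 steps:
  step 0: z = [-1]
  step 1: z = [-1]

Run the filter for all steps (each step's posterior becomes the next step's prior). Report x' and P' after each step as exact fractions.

step 0: x̄ = F·x = [2, 0]
step 0: P̄ = F·P·Fᵀ + Q = [6 0; 0 2]
step 0: y = z − H·x̄ = [-3]
step 0: S = H·P̄·Hᵀ + R = [26]
step 0: K = P̄·Hᵀ·S⁻¹ = [3/13; -3/13]
step 0: x' = x̄ + K·y = [17/13, 9/13]
step 0: P' = (I − K·H)·P̄ = [60/13 18/13; 18/13 8/13]
step 1: x̄ = F·x = [-8/13, 0]
step 1: P̄ = F·P·Fᵀ + Q = [71/13 0; 0 2]
step 1: y = z − H·x̄ = [-5/13]
step 1: S = H·P̄·Hᵀ + R = [331/13]
step 1: K = P̄·Hᵀ·S⁻¹ = [71/331; -78/331]
step 1: x' = x̄ + K·y = [-231/331, 30/331]
step 1: P' = (I − K·H)·P̄ = [1420/331 426/331; 426/331 194/331]

step 0: x' = [17/13, 9/13], P' = [60/13 18/13; 18/13 8/13]
step 1: x' = [-231/331, 30/331], P' = [1420/331 426/331; 426/331 194/331]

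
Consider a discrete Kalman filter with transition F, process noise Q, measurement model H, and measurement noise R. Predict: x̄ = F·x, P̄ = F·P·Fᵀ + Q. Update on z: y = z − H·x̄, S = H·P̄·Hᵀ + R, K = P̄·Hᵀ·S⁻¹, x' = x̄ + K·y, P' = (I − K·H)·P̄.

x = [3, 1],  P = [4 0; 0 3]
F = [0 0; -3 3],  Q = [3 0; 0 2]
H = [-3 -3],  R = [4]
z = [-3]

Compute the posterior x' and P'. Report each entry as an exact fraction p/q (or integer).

x̄ = F·x = [0, -6]
P̄ = F·P·Fᵀ + Q = [3 0; 0 65]
y = z − H·x̄ = [-21]
S = H·P̄·Hᵀ + R = [616]
K = P̄·Hᵀ·S⁻¹ = [-9/616; -195/616]
x' = x̄ + K·y = [27/88, 57/88]
P' = (I − K·H)·P̄ = [1767/616 -1755/616; -1755/616 2015/616]

x' = [27/88, 57/88]
P' = [1767/616 -1755/616; -1755/616 2015/616]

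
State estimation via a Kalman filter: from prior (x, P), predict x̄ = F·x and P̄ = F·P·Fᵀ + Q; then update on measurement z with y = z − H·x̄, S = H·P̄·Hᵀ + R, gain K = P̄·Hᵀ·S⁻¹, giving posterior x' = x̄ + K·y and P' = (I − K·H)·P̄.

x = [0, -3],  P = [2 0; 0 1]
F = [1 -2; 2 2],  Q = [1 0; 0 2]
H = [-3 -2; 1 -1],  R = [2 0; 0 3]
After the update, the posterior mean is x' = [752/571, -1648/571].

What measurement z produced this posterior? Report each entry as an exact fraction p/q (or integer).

x̄ = F·x = [6, -6]
P̄ = F·P·Fᵀ + Q = [7 0; 0 14]
S = H·P̄·Hᵀ + R = [121 7; 7 24]
K = P̄·Hᵀ·S⁻¹ = [-553/2855 994/2855; -574/2855 -1498/2855]
x' − x̄ = [-2674/571, 1778/571] = K·y
y = (KᵀK)⁻¹·Kᵀ·(x' − x̄) = [8, -9]
z = y + H·x̄ = [8, -9] + [-6, 12] = [2, 3]

z = [2, 3]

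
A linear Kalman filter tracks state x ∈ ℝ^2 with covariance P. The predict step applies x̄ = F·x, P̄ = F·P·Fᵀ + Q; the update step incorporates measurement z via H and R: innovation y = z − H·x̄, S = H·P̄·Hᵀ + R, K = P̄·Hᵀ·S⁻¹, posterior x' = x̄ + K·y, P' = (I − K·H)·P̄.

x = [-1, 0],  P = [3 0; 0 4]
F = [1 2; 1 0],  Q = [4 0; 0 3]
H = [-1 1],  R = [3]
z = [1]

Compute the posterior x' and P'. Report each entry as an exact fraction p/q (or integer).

x̄ = F·x = [-1, -1]
P̄ = F·P·Fᵀ + Q = [23 3; 3 6]
y = z − H·x̄ = [1]
S = H·P̄·Hᵀ + R = [26]
K = P̄·Hᵀ·S⁻¹ = [-10/13; 3/26]
x' = x̄ + K·y = [-23/13, -23/26]
P' = (I − K·H)·P̄ = [99/13 69/13; 69/13 147/26]

x' = [-23/13, -23/26]
P' = [99/13 69/13; 69/13 147/26]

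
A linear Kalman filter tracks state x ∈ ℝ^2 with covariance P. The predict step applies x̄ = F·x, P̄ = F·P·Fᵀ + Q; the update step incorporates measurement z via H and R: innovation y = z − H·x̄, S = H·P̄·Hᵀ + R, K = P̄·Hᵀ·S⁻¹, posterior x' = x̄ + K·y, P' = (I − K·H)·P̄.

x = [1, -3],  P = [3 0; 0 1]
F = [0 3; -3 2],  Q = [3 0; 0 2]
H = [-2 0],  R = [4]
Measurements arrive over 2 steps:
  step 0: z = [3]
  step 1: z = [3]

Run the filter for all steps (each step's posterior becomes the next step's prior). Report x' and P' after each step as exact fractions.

step 0: x' = [-27/13, -72/13], P' = [12/13 6/13; 6/13 393/13]
step 1: x' = [-5580/3589, 17433/3589], P' = [3576/3589 2304/3589; 2304/3589 42770/3589]

step 0: x̄ = F·x = [-9, -9]
step 0: P̄ = F·P·Fᵀ + Q = [12 6; 6 33]
step 0: y = z − H·x̄ = [-15]
step 0: S = H·P̄·Hᵀ + R = [52]
step 0: K = P̄·Hᵀ·S⁻¹ = [-6/13; -3/13]
step 0: x' = x̄ + K·y = [-27/13, -72/13]
step 0: P' = (I − K·H)·P̄ = [12/13 6/13; 6/13 393/13]
step 1: x̄ = F·x = [-216/13, -63/13]
step 1: P̄ = F·P·Fᵀ + Q = [3576/13 2304/13; 2304/13 1634/13]
step 1: y = z − H·x̄ = [-393/13]
step 1: S = H·P̄·Hᵀ + R = [14356/13]
step 1: K = P̄·Hᵀ·S⁻¹ = [-1788/3589; -1152/3589]
step 1: x' = x̄ + K·y = [-5580/3589, 17433/3589]
step 1: P' = (I − K·H)·P̄ = [3576/3589 2304/3589; 2304/3589 42770/3589]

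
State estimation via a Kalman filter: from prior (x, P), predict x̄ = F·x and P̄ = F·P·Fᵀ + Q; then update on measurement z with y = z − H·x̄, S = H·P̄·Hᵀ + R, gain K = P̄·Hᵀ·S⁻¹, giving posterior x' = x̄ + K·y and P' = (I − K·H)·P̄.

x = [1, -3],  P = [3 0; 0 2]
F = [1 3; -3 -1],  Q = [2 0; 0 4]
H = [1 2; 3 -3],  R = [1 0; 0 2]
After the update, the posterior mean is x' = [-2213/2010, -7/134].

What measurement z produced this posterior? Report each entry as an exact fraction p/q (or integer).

z = [-1, -3]

x̄ = F·x = [-8, 0]
P̄ = F·P·Fᵀ + Q = [23 -15; -15 33]
S = H·P̄·Hᵀ + R = [96 -174; -174 776]
K = P̄·Hᵀ·S⁻¹ = [3601/11055 1621/7370; 22/67 -15/134]
x' − x̄ = [13867/2010, -7/134] = K·y
y = (KᵀK)⁻¹·Kᵀ·(x' − x̄) = [7, 21]
z = y + H·x̄ = [7, 21] + [-8, -24] = [-1, -3]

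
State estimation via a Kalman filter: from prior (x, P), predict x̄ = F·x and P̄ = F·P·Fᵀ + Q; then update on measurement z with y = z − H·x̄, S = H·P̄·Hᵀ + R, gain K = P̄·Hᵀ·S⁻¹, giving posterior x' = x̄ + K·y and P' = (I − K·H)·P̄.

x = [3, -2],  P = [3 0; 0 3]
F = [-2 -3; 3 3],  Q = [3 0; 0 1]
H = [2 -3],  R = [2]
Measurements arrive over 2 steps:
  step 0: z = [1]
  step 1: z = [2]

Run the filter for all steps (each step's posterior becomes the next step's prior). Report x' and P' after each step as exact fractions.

step 0: x' = [438/241, 213/241], P' = [2649/1205 324/241; 324/241 250/241]
step 1: x' = [382332/694223, -192309/694223], P' = [1137429/694223 676908/694223; 676908/694223 551024/694223]

step 0: x̄ = F·x = [0, 3]
step 0: P̄ = F·P·Fᵀ + Q = [42 -45; -45 55]
step 0: y = z − H·x̄ = [10]
step 0: S = H·P̄·Hᵀ + R = [1205]
step 0: K = P̄·Hᵀ·S⁻¹ = [219/1205; -51/241]
step 0: x' = x̄ + K·y = [438/241, 213/241]
step 0: P' = (I − K·H)·P̄ = [2649/1205 324/241; 324/241 250/241]
step 1: x̄ = F·x = [-1515/241, 1953/241]
step 1: P̄ = F·P·Fᵀ + Q = [44901/1205 -51444/1205; -51444/1205 65456/1205]
step 1: y = z − H·x̄ = [9371/241]
step 1: S = H·P̄·Hᵀ + R = [1388446/1205]
step 1: K = P̄·Hᵀ·S⁻¹ = [122067/694223; -149628/694223]
step 1: x' = x̄ + K·y = [382332/694223, -192309/694223]
step 1: P' = (I − K·H)·P̄ = [1137429/694223 676908/694223; 676908/694223 551024/694223]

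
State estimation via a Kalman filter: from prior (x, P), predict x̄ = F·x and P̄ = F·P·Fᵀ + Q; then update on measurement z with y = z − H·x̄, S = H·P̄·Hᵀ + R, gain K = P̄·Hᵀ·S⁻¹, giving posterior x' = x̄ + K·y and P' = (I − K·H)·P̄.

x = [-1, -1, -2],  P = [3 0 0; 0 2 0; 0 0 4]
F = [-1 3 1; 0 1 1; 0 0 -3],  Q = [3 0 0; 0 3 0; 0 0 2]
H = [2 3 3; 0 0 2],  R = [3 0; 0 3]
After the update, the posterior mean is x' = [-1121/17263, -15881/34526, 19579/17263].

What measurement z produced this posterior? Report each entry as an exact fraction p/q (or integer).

x̄ = F·x = [-4, -3, 6]
P̄ = F·P·Fᵀ + Q = [28 10 -12; 10 9 -12; -12 -12 38]
S = H·P̄·Hᵀ + R = [298 108; 108 155]
K = P̄·Hᵀ·S⁻¹ = [5171/17263 -6276/17263; 4297/34526 -4170/17263; 81/17263 8408/17263]
x' − x̄ = [67931/17263, 87697/34526, -83999/17263] = K·y
y = (KᵀK)⁻¹·Kᵀ·(x' − x̄) = [1, -10]
z = y + H·x̄ = [1, -10] + [1, 12] = [2, 2]

z = [2, 2]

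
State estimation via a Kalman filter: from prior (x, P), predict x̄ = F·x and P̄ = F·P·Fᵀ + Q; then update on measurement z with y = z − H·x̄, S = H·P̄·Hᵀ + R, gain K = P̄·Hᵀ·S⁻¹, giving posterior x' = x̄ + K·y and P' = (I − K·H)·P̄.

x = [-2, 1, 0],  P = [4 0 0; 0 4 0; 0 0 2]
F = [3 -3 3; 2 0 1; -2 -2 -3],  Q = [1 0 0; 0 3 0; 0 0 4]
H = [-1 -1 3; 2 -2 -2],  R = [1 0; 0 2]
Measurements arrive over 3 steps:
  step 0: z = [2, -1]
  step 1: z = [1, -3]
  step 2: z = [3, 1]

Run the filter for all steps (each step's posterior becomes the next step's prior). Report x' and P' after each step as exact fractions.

step 0: x̄ = F·x = [-9, -4, 2]
step 0: P̄ = F·P·Fᵀ + Q = [91 30 -18; 30 21 -22; -18 -22 54]
step 0: y = z − H·x̄ = [-17, 13]
step 0: S = H·P̄·Hᵀ + R = [899 -520; -520 394]
step 0: K = P̄·Hᵀ·S⁻¹ = [6605/41903 25521/41903; -6929/41903 -2551/41903; 13794/41903 7570/41903]
step 0: x' = x̄ + K·y = [-157639/41903, -82982/41903, -52282/41903]
step 0: P' = (I − K·H)·P̄ = [936730/41903 447573/41903 463636/41903; 447573/41903 227432/41903 222692/41903; 463636/41903 222692/41903 233374/41903]
step 1: x̄ = F·x = [-380817/41903, -367560/41903, 638088/41903]
step 1: P̄ = F·P·Fᵀ + Q = [8900405/41903 7139712/41903 -12642618/41903; 7139712/41903 5960547/41903 -10391806/41903; -12642618/41903 -10391806/41903 18741146/41903]
step 1: y = z − H·x̄ = [-2620738/41903, 1176981/41903]
step 1: S = H·P̄·Hᵀ + R = [336059137/41903 -177900312/41903; -177900312/41903 95380998/41903]
step 1: K = P̄·Hᵀ·S⁻¹ = [-90732933/1611399599 952314277/4834198797; -5084393/19414453 -14318165/58243359; 360921738/1611399599 -108347858/4834198797]
step 1: x' = x̄ + K·y = [-53516750/1611399599, 13638233/19414453, 950424634/1611399599]
step 1: P' = (I − K·H)·P̄ = [21558190354/4834198797 122083243/58243359 10472966908/4834198797; 122083243/58243359 75593540/58243359 60807868/58243359; 10472966908/4834198797 60807868/58243359 5534261722/4834198797]
step 2: x̄ = F·x = [-705196365/1611399599, 843391134/1611399599, -5008187080/1611399599]
step 2: P̄ = F·P·Fᵀ + Q = [73469575457/1611399599 54756671772/1611399599 -94488419730/1611399599; 54756671772/1611399599 49387162387/1611399599 -79081674870/1611399599; -94488419730/1611399599 -79081674870/1611399599 149259493386/1611399599]
step 2: y = z − H·x̄ = [19996954806/1611399599, -5307799563/1611399599]
step 2: S = H·P̄·Hᵀ + R = [2618737489061/1611399599 -1383302444816/1611399599; -1383302444816/1611399599 776888308822/1611399599]
step 2: K = P̄·Hᵀ·S⁻¹ = [-2064969890031/37526658616057 7259289238837/37526658616057; -9798300143621/37526658616057 -9287912997603/37526658616057; 8424981475998/37526658616057 -906758327058/37526658616057]
step 2: x' = x̄ + K·y = [-65959818488778/37526658616057, -71359167213201/37526658616057, -9093747805682/37526658616057]
step 2: P' = (I − K·H)·P̄ = [163469579172650/37526658616057 76806565129705/37526658616057 79403724804108/37526658616057; 76806565129705/37526658616057 47818792348960/37526658616057 38275685778348/37526658616057; 79403724804108/37526658616057 38275685778348/37526658616057 42034797352818/37526658616057]

step 0: x' = [-157639/41903, -82982/41903, -52282/41903], P' = [936730/41903 447573/41903 463636/41903; 447573/41903 227432/41903 222692/41903; 463636/41903 222692/41903 233374/41903]
step 1: x' = [-53516750/1611399599, 13638233/19414453, 950424634/1611399599], P' = [21558190354/4834198797 122083243/58243359 10472966908/4834198797; 122083243/58243359 75593540/58243359 60807868/58243359; 10472966908/4834198797 60807868/58243359 5534261722/4834198797]
step 2: x' = [-65959818488778/37526658616057, -71359167213201/37526658616057, -9093747805682/37526658616057], P' = [163469579172650/37526658616057 76806565129705/37526658616057 79403724804108/37526658616057; 76806565129705/37526658616057 47818792348960/37526658616057 38275685778348/37526658616057; 79403724804108/37526658616057 38275685778348/37526658616057 42034797352818/37526658616057]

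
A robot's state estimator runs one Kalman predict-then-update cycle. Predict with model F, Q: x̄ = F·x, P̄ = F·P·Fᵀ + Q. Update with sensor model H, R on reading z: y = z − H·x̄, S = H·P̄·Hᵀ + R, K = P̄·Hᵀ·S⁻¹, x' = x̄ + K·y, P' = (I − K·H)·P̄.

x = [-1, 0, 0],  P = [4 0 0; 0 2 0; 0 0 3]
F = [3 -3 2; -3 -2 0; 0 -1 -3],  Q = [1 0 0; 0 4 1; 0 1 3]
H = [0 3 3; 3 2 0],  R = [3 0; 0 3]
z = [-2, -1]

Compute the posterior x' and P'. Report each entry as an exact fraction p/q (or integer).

x' = [-22251/23033, 21730/23033, -110323/69099]
P' = [332881/46066 -239349/23033 236340/23033; -239349/23033 360729/23033 -356216/23033; 236340/23033 -356216/23033 1078057/69099]

x̄ = F·x = [-3, 3, 0]
P̄ = F·P·Fᵀ + Q = [67 -24 -12; -24 48 5; -12 5 32]
y = z − H·x̄ = [-11, 2]
S = H·P̄·Hᵀ + R = [813 -6; -6 510]
K = P̄·Hᵀ·S⁻¹ = [-3009/23033 13749/46066; 4513/23033 1137/23033; 9409/69099 -3412/69099]
x' = x̄ + K·y = [-22251/23033, 21730/23033, -110323/69099]
P' = (I − K·H)·P̄ = [332881/46066 -239349/23033 236340/23033; -239349/23033 360729/23033 -356216/23033; 236340/23033 -356216/23033 1078057/69099]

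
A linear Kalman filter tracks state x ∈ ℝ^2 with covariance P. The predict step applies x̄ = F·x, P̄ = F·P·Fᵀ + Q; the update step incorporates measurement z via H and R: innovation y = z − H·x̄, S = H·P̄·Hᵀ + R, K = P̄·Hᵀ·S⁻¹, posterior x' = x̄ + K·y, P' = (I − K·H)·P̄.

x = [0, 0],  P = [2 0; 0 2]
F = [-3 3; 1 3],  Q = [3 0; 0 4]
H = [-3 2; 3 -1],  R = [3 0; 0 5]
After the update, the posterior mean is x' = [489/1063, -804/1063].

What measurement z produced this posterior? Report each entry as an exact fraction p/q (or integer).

x̄ = F·x = [0, 0]
P̄ = F·P·Fᵀ + Q = [39 12; 12 24]
S = H·P̄·Hᵀ + R = [306 -291; -291 308]
K = P̄·Hᵀ·S⁻¹ = [637/3189 563/1063; 2396/3189 796/1063]
x' − x̄ = [489/1063, -804/1063] = K·y
y = (KᵀK)⁻¹·Kᵀ·(x' − x̄) = [-3, 2]
z = y + H·x̄ = [-3, 2] + [0, 0] = [-3, 2]

z = [-3, 2]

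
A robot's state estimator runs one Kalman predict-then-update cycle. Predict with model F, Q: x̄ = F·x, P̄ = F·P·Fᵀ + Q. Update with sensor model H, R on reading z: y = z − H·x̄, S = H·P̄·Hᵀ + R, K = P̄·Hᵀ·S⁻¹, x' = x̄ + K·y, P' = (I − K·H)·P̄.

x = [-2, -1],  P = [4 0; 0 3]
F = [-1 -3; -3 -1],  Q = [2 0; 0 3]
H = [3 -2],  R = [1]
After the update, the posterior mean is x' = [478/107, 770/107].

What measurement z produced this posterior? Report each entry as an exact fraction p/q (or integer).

z = [-1]

x̄ = F·x = [5, 7]
P̄ = F·P·Fᵀ + Q = [33 21; 21 42]
S = H·P̄·Hᵀ + R = [214]
K = P̄·Hᵀ·S⁻¹ = [57/214; -21/214]
x' − x̄ = [-57/107, 21/107] = K·y
y = (KᵀK)⁻¹·Kᵀ·(x' − x̄) = [-2]
z = y + H·x̄ = [-2] + [1] = [-1]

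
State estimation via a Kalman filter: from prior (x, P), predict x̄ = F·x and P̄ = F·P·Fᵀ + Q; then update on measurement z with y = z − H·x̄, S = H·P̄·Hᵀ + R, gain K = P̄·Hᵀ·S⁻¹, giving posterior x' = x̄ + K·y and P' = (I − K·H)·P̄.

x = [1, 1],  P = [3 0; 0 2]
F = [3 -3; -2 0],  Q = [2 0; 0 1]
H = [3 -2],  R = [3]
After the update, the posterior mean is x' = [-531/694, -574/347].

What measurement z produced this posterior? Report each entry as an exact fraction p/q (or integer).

x̄ = F·x = [0, -2]
P̄ = F·P·Fᵀ + Q = [47 -18; -18 13]
S = H·P̄·Hᵀ + R = [694]
K = P̄·Hᵀ·S⁻¹ = [177/694; -40/347]
x' − x̄ = [-531/694, 120/347] = K·y
y = (KᵀK)⁻¹·Kᵀ·(x' − x̄) = [-3]
z = y + H·x̄ = [-3] + [4] = [1]

z = [1]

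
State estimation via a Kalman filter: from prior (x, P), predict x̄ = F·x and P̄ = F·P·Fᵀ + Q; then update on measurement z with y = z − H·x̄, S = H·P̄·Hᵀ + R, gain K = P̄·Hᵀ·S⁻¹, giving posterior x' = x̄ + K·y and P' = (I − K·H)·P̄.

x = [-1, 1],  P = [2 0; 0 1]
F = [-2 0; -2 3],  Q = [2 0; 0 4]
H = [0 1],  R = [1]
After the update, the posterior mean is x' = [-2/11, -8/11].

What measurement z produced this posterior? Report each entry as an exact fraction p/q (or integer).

z = [-1]

x̄ = F·x = [2, 5]
P̄ = F·P·Fᵀ + Q = [10 8; 8 21]
S = H·P̄·Hᵀ + R = [22]
K = P̄·Hᵀ·S⁻¹ = [4/11; 21/22]
x' − x̄ = [-24/11, -63/11] = K·y
y = (KᵀK)⁻¹·Kᵀ·(x' − x̄) = [-6]
z = y + H·x̄ = [-6] + [5] = [-1]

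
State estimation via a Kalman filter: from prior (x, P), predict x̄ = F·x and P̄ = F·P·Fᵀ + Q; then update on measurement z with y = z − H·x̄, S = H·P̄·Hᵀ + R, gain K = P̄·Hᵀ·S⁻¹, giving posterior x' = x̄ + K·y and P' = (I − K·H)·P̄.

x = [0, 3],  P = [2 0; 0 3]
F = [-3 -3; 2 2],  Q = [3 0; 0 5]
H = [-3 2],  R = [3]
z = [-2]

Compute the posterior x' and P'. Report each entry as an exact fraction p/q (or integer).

x̄ = F·x = [-9, 6]
P̄ = F·P·Fᵀ + Q = [48 -30; -30 25]
y = z − H·x̄ = [-41]
S = H·P̄·Hᵀ + R = [895]
K = P̄·Hᵀ·S⁻¹ = [-204/895; 28/179]
x' = x̄ + K·y = [309/895, -74/179]
P' = (I − K·H)·P̄ = [1344/895 342/179; 342/179 555/179]

x' = [309/895, -74/179]
P' = [1344/895 342/179; 342/179 555/179]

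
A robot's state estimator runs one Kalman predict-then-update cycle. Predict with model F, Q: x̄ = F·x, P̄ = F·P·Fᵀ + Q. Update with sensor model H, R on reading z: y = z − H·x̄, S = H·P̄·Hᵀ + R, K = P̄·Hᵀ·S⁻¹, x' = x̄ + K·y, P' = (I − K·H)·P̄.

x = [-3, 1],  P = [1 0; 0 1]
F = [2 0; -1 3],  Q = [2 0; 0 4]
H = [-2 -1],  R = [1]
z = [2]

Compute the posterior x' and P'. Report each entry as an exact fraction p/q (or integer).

x̄ = F·x = [-6, 6]
P̄ = F·P·Fᵀ + Q = [6 -2; -2 14]
y = z − H·x̄ = [-4]
S = H·P̄·Hᵀ + R = [31]
K = P̄·Hᵀ·S⁻¹ = [-10/31; -10/31]
x' = x̄ + K·y = [-146/31, 226/31]
P' = (I − K·H)·P̄ = [86/31 -162/31; -162/31 334/31]

x' = [-146/31, 226/31]
P' = [86/31 -162/31; -162/31 334/31]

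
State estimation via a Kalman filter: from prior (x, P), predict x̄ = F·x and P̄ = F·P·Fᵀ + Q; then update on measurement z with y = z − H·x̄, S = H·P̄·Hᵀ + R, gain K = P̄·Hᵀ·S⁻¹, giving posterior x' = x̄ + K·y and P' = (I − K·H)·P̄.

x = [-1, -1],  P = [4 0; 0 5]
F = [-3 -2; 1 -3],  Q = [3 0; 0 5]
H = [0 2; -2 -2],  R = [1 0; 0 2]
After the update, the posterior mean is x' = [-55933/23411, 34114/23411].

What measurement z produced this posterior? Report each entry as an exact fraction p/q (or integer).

z = [3, 2]

x̄ = F·x = [5, 2]
P̄ = F·P·Fᵀ + Q = [59 18; 18 54]
S = H·P̄·Hᵀ + R = [217 -288; -288 598]
K = P̄·Hᵀ·S⁻¹ = [-11412/23411 -11525/23411; 11556/23411 -72/23411]
x' − x̄ = [-172988/23411, -12708/23411] = K·y
y = (KᵀK)⁻¹·Kᵀ·(x' − x̄) = [-1, 16]
z = y + H·x̄ = [-1, 16] + [4, -14] = [3, 2]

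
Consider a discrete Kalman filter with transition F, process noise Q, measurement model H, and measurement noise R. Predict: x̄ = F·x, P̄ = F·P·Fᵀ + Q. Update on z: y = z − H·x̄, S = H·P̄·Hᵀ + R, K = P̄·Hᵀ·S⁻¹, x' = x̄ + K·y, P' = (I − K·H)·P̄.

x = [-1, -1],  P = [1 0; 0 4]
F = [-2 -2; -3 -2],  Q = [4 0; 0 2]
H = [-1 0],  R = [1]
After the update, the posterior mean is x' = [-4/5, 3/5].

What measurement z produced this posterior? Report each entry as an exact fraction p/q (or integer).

z = [1]

x̄ = F·x = [4, 5]
P̄ = F·P·Fᵀ + Q = [24 22; 22 27]
S = H·P̄·Hᵀ + R = [25]
K = P̄·Hᵀ·S⁻¹ = [-24/25; -22/25]
x' − x̄ = [-24/5, -22/5] = K·y
y = (KᵀK)⁻¹·Kᵀ·(x' − x̄) = [5]
z = y + H·x̄ = [5] + [-4] = [1]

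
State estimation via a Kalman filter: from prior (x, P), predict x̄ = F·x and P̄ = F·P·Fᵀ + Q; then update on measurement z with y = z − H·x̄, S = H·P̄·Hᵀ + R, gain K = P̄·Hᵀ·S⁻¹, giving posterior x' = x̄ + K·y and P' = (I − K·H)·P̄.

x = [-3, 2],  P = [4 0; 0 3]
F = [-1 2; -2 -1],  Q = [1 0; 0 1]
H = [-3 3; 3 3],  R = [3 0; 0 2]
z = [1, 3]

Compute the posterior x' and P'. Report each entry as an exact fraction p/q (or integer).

x̄ = F·x = [7, 4]
P̄ = F·P·Fᵀ + Q = [17 2; 2 20]
y = z − H·x̄ = [10, -30]
S = H·P̄·Hᵀ + R = [300 27; 27 371]
K = P̄·Hᵀ·S⁻¹ = [-6078/36857 6105/36857; 6084/36857 6114/36857]
x' = x̄ + K·y = [14069/36857, 24848/36857]
P' = (I − K·H)·P̄ = [5074/36857 -1004/36857; -1004/36857 5080/36857]

x' = [14069/36857, 24848/36857]
P' = [5074/36857 -1004/36857; -1004/36857 5080/36857]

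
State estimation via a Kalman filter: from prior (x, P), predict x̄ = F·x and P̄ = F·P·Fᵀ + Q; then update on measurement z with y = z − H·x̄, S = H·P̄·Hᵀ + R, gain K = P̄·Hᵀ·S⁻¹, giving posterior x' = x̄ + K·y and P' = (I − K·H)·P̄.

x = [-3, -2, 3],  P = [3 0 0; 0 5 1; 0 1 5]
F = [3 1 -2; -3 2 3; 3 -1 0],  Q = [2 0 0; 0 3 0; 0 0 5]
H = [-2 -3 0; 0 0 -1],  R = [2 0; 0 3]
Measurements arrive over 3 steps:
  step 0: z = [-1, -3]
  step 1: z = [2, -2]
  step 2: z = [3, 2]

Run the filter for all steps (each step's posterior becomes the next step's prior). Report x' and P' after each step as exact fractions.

step 0: x̄ = F·x = [-17, 14, -7]
step 0: P̄ = F·P·Fᵀ + Q = [50 -48 24; -48 107 -40; 24 -40 37]
step 0: y = z − H·x̄ = [7, -10]
step 0: S = H·P̄·Hᵀ + R = [589 -72; -72 40]
step 0: K = P̄·Hᵀ·S⁻¹ = [4/2297 -1371/2297; -765/2297 920/2297; 27/2297 -16609/18376]
step 0: x' = x̄ + K·y = [-25311/2297, 17603/2297, 19485/9188]
step 0: P' = (I − K·H)·P̄ = [81770/2297 -54516/2297 4113/2297; -54516/2297 36854/2297 -2760/2297; 4113/2297 -2760/2297 49827/18376]
step 1: x̄ = F·x = [-136145/4594, 503011/9188, -93536/2297]
step 1: P̄ = F·P·Fᵀ + Q = [873759/4594 -3194741/9188 668878/2297; -3194741/9188 11946643/18376 -1254985/2297; 668878/2297 -1254985/2297 1111365/2297]
step 1: y = z − H·x̄ = [982829/9188, -98130/2297]
step 1: S = H·P̄·Hᵀ + R = [44862899/18376 -2427199/2297; -2427199/2297 1118256/2297]
step 1: K = P̄·Hᵀ·S⁻¹ = [34313218/165315961 -24405146/165315961; -77235295/165315961 17888230/165315961; 7281597/165315961 -1187938991/1322527688]
step 1: x' = x̄ + K·y = [-186150346/165315961, 24507082/165315961, 390815888/165315961]
step 1: P' = (I − K·H)·P̄ = [1595206310/165315961 -1086346352/165315961 73215438/165315961; -1086346352/165315961 775721098/165315961 -53664690/165315961; 73215438/165315961 -53664690/165315961 3563816973/1322527688]
step 2: x̄ = F·x = [-1315575732/165315961, 1779912866/165315961, -582958120/165315961]
step 2: P̄ = F·P·Fᵀ + Q = [20126227377/330631922 -70341680479/661263844 13034513684/165315961; -70341680479/661263844 264314281757/1322527688 -24865483142/165315961; 13034513684/165315961 -24865483142/165315961 22477235805/165315961]
step 2: y = z − H·x̄ = [3204535017/165315961, -252326198/165315961]
step 2: S = H·P̄·Hᵀ + R = [1015292897725/1322527688 -48527422058/165315961; -48527422058/165315961 22973183688/165315961]
step 2: K = P̄·Hᵀ·S⁻¹ = [708246160106/3391403253401 -428148397522/3391403253401; -1587316402079/3391403253401 317783879720/3391403253401; 145582266174/3391403253401 -24085347334033/27131226027208]
step 2: x' = x̄ + K·y = [-12606254876734/3391403253401, 5260266991683/3391403253401, -18167685089221/13565613013604]
step 2: P' = (I − K·H)·P̄ = [32890198620502/3391403253401 -22398963187072/3391403253401 1284445192566/3391403253401; -22398963187072/3391403253401 15990853059434/3391403253401 -953351639160/3391403253401; 1284445192566/3391403253401 -953351639160/3391403253401 72256042002099/27131226027208]

step 0: x' = [-25311/2297, 17603/2297, 19485/9188], P' = [81770/2297 -54516/2297 4113/2297; -54516/2297 36854/2297 -2760/2297; 4113/2297 -2760/2297 49827/18376]
step 1: x' = [-186150346/165315961, 24507082/165315961, 390815888/165315961], P' = [1595206310/165315961 -1086346352/165315961 73215438/165315961; -1086346352/165315961 775721098/165315961 -53664690/165315961; 73215438/165315961 -53664690/165315961 3563816973/1322527688]
step 2: x' = [-12606254876734/3391403253401, 5260266991683/3391403253401, -18167685089221/13565613013604], P' = [32890198620502/3391403253401 -22398963187072/3391403253401 1284445192566/3391403253401; -22398963187072/3391403253401 15990853059434/3391403253401 -953351639160/3391403253401; 1284445192566/3391403253401 -953351639160/3391403253401 72256042002099/27131226027208]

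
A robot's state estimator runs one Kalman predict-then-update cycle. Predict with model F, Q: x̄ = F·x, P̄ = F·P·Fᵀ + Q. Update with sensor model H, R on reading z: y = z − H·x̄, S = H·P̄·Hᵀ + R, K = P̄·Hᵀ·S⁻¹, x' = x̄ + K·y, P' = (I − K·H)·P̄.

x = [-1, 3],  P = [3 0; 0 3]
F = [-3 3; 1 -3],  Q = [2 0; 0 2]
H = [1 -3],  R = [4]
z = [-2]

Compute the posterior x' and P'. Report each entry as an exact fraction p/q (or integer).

x' = [-112/141, 14/47]
P' = [1172/141 112/47; 112/47 52/47]

x̄ = F·x = [12, -10]
P̄ = F·P·Fᵀ + Q = [56 -36; -36 32]
y = z − H·x̄ = [-44]
S = H·P̄·Hᵀ + R = [564]
K = P̄·Hᵀ·S⁻¹ = [41/141; -11/47]
x' = x̄ + K·y = [-112/141, 14/47]
P' = (I − K·H)·P̄ = [1172/141 112/47; 112/47 52/47]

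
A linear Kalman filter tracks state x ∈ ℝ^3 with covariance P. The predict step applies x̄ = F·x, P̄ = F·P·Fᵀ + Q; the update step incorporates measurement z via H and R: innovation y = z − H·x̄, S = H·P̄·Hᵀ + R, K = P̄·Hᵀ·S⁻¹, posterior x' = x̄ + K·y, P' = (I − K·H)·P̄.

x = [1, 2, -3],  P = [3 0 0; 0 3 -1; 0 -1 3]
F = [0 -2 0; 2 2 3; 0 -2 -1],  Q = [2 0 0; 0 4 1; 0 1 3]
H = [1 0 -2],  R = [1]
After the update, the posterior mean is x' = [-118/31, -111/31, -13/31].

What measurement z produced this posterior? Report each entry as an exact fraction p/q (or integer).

z = [-3]

x̄ = F·x = [-4, -3, -1]
P̄ = F·P·Fᵀ + Q = [14 -6 10; -6 43 -12; 10 -12 14]
S = H·P̄·Hᵀ + R = [31]
K = P̄·Hᵀ·S⁻¹ = [-6/31; 18/31; -18/31]
x' − x̄ = [6/31, -18/31, 18/31] = K·y
y = (KᵀK)⁻¹·Kᵀ·(x' − x̄) = [-1]
z = y + H·x̄ = [-1] + [-2] = [-3]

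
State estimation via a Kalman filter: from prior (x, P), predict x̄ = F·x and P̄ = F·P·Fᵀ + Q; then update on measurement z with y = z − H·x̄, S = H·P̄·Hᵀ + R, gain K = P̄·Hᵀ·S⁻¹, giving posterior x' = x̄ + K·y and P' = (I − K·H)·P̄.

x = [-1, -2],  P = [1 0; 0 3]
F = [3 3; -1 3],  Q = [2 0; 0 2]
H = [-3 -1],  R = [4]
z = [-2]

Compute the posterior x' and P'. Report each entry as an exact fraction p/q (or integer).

x' = [3/130, 217/130]
P' = [179/130 -399/130; -399/130 1299/130]

x̄ = F·x = [-9, -5]
P̄ = F·P·Fᵀ + Q = [38 24; 24 30]
y = z − H·x̄ = [-34]
S = H·P̄·Hᵀ + R = [520]
K = P̄·Hᵀ·S⁻¹ = [-69/260; -51/260]
x' = x̄ + K·y = [3/130, 217/130]
P' = (I − K·H)·P̄ = [179/130 -399/130; -399/130 1299/130]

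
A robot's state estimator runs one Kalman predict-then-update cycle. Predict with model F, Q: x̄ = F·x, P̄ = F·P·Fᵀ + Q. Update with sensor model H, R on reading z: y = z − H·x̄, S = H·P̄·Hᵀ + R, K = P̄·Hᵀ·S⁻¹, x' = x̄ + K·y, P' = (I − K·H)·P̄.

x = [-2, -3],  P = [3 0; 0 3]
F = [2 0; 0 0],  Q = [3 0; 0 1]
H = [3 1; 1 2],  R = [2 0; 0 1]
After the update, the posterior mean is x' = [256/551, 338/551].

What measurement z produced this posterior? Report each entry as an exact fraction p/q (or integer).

x̄ = F·x = [-4, 0]
P̄ = F·P·Fᵀ + Q = [15 0; 0 1]
S = H·P̄·Hᵀ + R = [138 47; 47 20]
K = P̄·Hᵀ·S⁻¹ = [195/551 -45/551; -74/551 229/551]
x' − x̄ = [2460/551, 338/551] = K·y
y = (KᵀK)⁻¹·Kᵀ·(x' − x̄) = [14, 6]
z = y + H·x̄ = [14, 6] + [-12, -4] = [2, 2]

z = [2, 2]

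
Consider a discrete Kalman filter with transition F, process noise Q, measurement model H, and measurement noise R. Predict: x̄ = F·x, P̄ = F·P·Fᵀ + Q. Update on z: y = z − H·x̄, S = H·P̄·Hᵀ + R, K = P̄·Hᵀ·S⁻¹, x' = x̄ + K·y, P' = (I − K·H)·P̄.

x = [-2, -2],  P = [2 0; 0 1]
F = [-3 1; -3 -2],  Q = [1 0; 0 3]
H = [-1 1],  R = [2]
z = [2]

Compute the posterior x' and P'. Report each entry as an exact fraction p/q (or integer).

x' = [76/15, 38/5]
P' = [284/15 92/5; 92/5 98/5]

x̄ = F·x = [4, 10]
P̄ = F·P·Fᵀ + Q = [20 16; 16 25]
y = z − H·x̄ = [-4]
S = H·P̄·Hᵀ + R = [15]
K = P̄·Hᵀ·S⁻¹ = [-4/15; 3/5]
x' = x̄ + K·y = [76/15, 38/5]
P' = (I − K·H)·P̄ = [284/15 92/5; 92/5 98/5]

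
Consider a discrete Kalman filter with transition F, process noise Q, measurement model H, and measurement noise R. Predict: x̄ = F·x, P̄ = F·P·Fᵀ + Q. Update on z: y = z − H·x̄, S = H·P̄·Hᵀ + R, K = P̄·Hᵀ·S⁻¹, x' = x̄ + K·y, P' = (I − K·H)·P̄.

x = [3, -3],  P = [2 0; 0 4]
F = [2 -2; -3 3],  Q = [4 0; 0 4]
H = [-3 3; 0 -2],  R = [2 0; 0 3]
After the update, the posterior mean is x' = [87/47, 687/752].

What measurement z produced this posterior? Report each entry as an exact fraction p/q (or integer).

x̄ = F·x = [12, -18]
P̄ = F·P·Fᵀ + Q = [28 -36; -36 58]
S = H·P̄·Hᵀ + R = [1424 -564; -564 235]
K = P̄·Hᵀ·S⁻¹ = [-3/11 -180/517; 9/176 -767/2068]
x' − x̄ = [-477/47, 14223/752] = K·y
y = (KᵀK)⁻¹·Kᵀ·(x' − x̄) = [87, -39]
z = y + H·x̄ = [87, -39] + [-90, 36] = [-3, -3]

z = [-3, -3]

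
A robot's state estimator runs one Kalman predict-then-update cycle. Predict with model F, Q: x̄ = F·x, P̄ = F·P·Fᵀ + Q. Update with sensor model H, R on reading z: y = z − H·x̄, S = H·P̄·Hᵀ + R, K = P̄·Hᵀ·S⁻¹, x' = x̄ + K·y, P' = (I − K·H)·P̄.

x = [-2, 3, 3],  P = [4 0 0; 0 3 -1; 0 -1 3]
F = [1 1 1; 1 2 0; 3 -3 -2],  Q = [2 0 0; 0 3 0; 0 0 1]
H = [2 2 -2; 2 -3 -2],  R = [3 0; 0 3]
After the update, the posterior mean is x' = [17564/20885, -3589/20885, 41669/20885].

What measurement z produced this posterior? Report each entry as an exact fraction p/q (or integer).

z = [-3, -2]

x̄ = F·x = [4, 4, -21]
P̄ = F·P·Fᵀ + Q = [10 8 2; 8 19 -2; 2 -2 64]
S = H·P̄·Hᵀ + R = [439 146; 146 334]
K = P̄·Hᵀ·S⁻¹ = [1976/20885 -1364/20885; 4129/20885 -8237/41770; -4254/20885 -5519/20885]
x' − x̄ = [-65976/20885, -87129/20885, 480254/20885] = K·y
y = (KᵀK)⁻¹·Kᵀ·(x' − x̄) = [-61, -40]
z = y + H·x̄ = [-61, -40] + [58, 38] = [-3, -2]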